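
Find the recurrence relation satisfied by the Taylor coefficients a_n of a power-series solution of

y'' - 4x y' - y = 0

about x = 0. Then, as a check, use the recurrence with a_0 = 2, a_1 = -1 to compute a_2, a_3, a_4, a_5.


Substitute y = sum_n a_n x^n.
y''(x) has coefficient (n+2)(n+1) a_{n+2} at x^n;
-4 x y'(x) has coefficient -4 n a_n at x^n (shift);
-y(x) has coefficient -1 a_n at x^n.
Matching x^n: (n+2)(n+1) a_{n+2} + (-4n - 1) a_n = 0.
Thus a_{n+2} = (4n + 1) / ((n+1)(n+2)) * a_n.

Check with a_0 = 2, a_1 = -1 (apply the recurrence for n = 0, 1, 2, 3): a_0 = 2, a_1 = -1, a_2 = 1, a_3 = -5/6, a_4 = 3/4, a_5 = -13/24.

a_(n+2) = (4n + 1) / ((n+1)(n+2)) * a_n; check: a_0 = 2, a_1 = -1, a_2 = 1, a_3 = -5/6, a_4 = 3/4, a_5 = -13/24


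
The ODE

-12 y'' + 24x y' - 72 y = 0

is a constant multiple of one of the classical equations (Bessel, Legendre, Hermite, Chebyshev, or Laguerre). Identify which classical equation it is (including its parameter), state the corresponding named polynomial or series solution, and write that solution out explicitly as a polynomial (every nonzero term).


All three coefficients share the factor -12; dividing through by -12 gives  y'' - 2x y' + 6 y = 0.
This matches the Hermite equation y'' - 2x y' + 2n y = 0 with 2n = 6, so n = 3; the polynomial solution is H_3(x).
With y = sum_k a_k x^k, matching x^k gives (k+2)(k+1) a_{k+2} = 2(k - n) a_k = 2(k - 3) a_k. The right side vanishes at k = 3, so the series with the parity of 3 terminates at degree 3.
Standard normalization: leading coefficient of H_n is 2^n, so a_3 = 2^3 = 8. Work downward with a_k = (k+1)(k+2) a_{k+2} / (2(k - n)):
  a_1 = (2)(3)(8) / (2(1 - 3)) = 48/(-4) = -12
Hence H_3(x) = 8 x^3 - 12 x.

H_3(x); series = 8 x^3 - 12 x


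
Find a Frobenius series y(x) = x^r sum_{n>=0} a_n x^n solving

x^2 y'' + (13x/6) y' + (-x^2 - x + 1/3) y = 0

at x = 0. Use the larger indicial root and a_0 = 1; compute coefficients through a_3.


Write in Frobenius form y'' + (p(x)/x) y' + (q(x)/x^2) y = 0:
  p(x) = 13/6,  q(x) = -x^2 - x + 1/3.
Indicial equation: r(r-1) + (13/6) r + (1/3) = 0 -> roots r_1 = -1/2, r_2 = -2/3.
Take r = r_1 = -1/2. Let y(x) = x^r sum_{n>=0} a_n x^n with a_0 = 1.
Substitute y = x^r sum a_n x^n and match x^{r+n}. The recurrence is
  D(n) a_n - 1 a_{n-1} - 1 a_{n-2} = 0,  where D(n) = (r+n)(r+n-1) + (13/6)(r+n) + (1/3).
  a_n = [1 a_{n-1} + 1 a_{n-2}] / D(n).
Since the indicial polynomial factors as (r - r_1)(r - r_2), D(n) = (r_1 + n - r_1)(r_1 + n - r_2) = n(n + 1/6).
Evaluating step by step (a_0 = 1):
  n = 1: D(1) = 1(1 + 1/6) = 7/6; numerator = 1(1) = 1; a_1 = (1)/(7/6) = 6/7
  n = 2: D(2) = 2(2 + 1/6) = 13/3; numerator = 1(6/7) + 1(1) = 13/7; a_2 = (13/7)/(13/3) = 3/7
  n = 3: D(3) = 3(3 + 1/6) = 19/2; numerator = 1(3/7) + 1(6/7) = 9/7; a_3 = (9/7)/(19/2) = 18/133

r = -1/2; a_0 = 1; a_1 = 6/7; a_2 = 3/7; a_3 = 18/133


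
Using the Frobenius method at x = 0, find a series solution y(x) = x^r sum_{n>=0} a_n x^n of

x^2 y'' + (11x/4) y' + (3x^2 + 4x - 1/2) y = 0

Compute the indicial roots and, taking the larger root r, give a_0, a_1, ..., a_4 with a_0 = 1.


Write in Frobenius form y'' + (p(x)/x) y' + (q(x)/x^2) y = 0:
  p(x) = 11/4,  q(x) = 3x^2 + 4x - 1/2.
Indicial equation: r(r-1) + (11/4) r + (-1/2) = 0 -> roots r_1 = 1/4, r_2 = -2.
Take r = r_1 = 1/4. Let y(x) = x^r sum_{n>=0} a_n x^n with a_0 = 1.
Substitute y = x^r sum a_n x^n and match x^{r+n}. The recurrence is
  D(n) a_n + 4 a_{n-1} + 3 a_{n-2} = 0,  where D(n) = (r+n)(r+n-1) + (11/4)(r+n) + (-1/2).
  a_n = [-4 a_{n-1} - 3 a_{n-2}] / D(n).
Since the indicial polynomial factors as (r - r_1)(r - r_2), D(n) = (r_1 + n - r_1)(r_1 + n - r_2) = n(n + 9/4).
Evaluating step by step (a_0 = 1):
  n = 1: D(1) = 1(1 + 9/4) = 13/4; numerator = -4(1) = -4; a_1 = (-4)/(13/4) = -16/13
  n = 2: D(2) = 2(2 + 9/4) = 17/2; numerator = -4(-16/13) - 3(1) = 25/13; a_2 = (25/13)/(17/2) = 50/221
  n = 3: D(3) = 3(3 + 9/4) = 63/4; numerator = -4(50/221) - 3(-16/13) = 616/221; a_3 = (616/221)/(63/4) = 352/1989
  n = 4: D(4) = 4(4 + 9/4) = 25; numerator = -4(352/1989) - 3(50/221) = -2758/1989; a_4 = (-2758/1989)/(25) = -2758/49725

r = 1/4; a_0 = 1; a_1 = -16/13; a_2 = 50/221; a_3 = 352/1989; a_4 = -2758/49725


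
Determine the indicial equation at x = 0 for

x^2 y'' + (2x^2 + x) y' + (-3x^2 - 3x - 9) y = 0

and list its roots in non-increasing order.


Divide by x^2 to reach normal form y'' + P_1(x) y' + P_2(x) y = 0 with P_1(x) = 2 + 1/x and P_2(x) = -3 - 3/x - 9/x^2.
x = 0 is a singular point because the y'-coefficient 2 + 1/x has a pole at x = 0 and the y-coefficient -3 - 3/x - 9/x^2 has a pole at x = 0.
It is a regular singular point because x P_1(x) = p(x) = 2x + 1 and x^2 P_2(x) = q(x) = -3x^2 - 3x - 9 are polynomials, hence analytic at x = 0.
p(0) = 1,  q(0) = -9.
Indicial equation: r(r-1) + p(0) r + q(0) = 0, i.e. r^2 + (p(0) - 1) r + q(0) = 0, i.e. r^2 - 9 = 0.
Discriminant: (0)^2 - 4(-9) = 36, so r = (0 ± 6)/2.
Solving: r_1 = 3, r_2 = -3.

indicial: r^2 - 9 = 0; roots r_1 = 3, r_2 = -3


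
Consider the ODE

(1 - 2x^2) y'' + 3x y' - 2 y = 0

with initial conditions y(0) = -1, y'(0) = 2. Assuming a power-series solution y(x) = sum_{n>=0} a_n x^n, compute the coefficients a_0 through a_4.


Ansatz: y(x) = sum_{n>=0} a_n x^n, so y'(x) = sum_{n>=1} n a_n x^(n-1) and y''(x) = sum_{n>=2} n(n-1) a_n x^(n-2).
Substitute into P(x) y'' + Q(x) y' + R(x) y = 0 with P(x) = 1 - 2x^2, Q(x) = 3x, R(x) = -2, and match powers of x.
Initial conditions: a_0 = -1, a_1 = 2.
Setting the coefficient of each power of x to zero and solving order by order (substituting the coefficients already found):
  x^0: 2 a_2 - 2 a_0 = 0  ->  2 a_2 = 2 a_0 = -2  ->  a_2 = -1
  x^1: 6 a_3 + a_1 = 0  ->  6 a_3 = -a_1 = -2  ->  a_3 = -1/3
  x^2: 12 a_4 = 0  ->  a_4 = 0
Truncated series: y(x) = -1 + 2 x - x^2 - (1/3) x^3 + O(x^5).

a_0 = -1; a_1 = 2; a_2 = -1; a_3 = -1/3; a_4 = 0


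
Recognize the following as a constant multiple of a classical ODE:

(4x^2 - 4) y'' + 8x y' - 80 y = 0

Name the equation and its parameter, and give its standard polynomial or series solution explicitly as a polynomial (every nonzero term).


All three coefficients share the factor -4; dividing through by -4 gives  (1 - x^2) y'' - 2x y' + 20 y = 0.
This matches the Legendre equation (1 - x^2) y'' - 2x y' + n(n+1) y = 0 (note the -2x y' term) with n(n+1) = 20, so n = 4; the polynomial solution is P_4(x).
With y = sum_k a_k x^k, matching x^k gives (k+2)(k+1) a_{k+2} = [k(k+1) - n(n+1)] a_k = (k - 4)(k + 5) a_k. The right side vanishes at k = 4, so the series with the parity of 4 terminates at degree 4.
Standard normalization (P_n(1) = 1): leading coefficient (2n)!/(2^n (n!)^2) = 40320/(16*576) = 35/8, so a_4 = 35/8. Work downward with a_k = (k+1)(k+2) a_{k+2} / ((k - 4)(k + 5)):
  a_2 = (3)(4)(35/8) / ((2 - 4)(2 + 5)) = (105/2)/(-14) = -15/4
  a_0 = (1)(2)(-15/4) / ((0 - 4)(0 + 5)) = (-15/2)/(-20) = 3/8
Hence P_4(x) = 35 x^4/8 - 15 x^2/4 + 3/8.

P_4(x); series = 35 x^4/8 - 15 x^2/4 + 3/8


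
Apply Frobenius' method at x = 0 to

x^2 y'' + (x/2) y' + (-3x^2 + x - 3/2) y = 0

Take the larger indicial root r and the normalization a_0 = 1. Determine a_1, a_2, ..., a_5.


Write in Frobenius form y'' + (p(x)/x) y' + (q(x)/x^2) y = 0:
  p(x) = 1/2,  q(x) = -3x^2 + x - 3/2.
Indicial equation: r(r-1) + (1/2) r + (-3/2) = 0 -> roots r_1 = 3/2, r_2 = -1.
Take r = r_1 = 3/2. Let y(x) = x^r sum_{n>=0} a_n x^n with a_0 = 1.
Substitute y = x^r sum a_n x^n and match x^{r+n}. The recurrence is
  D(n) a_n + 1 a_{n-1} - 3 a_{n-2} = 0,  where D(n) = (r+n)(r+n-1) + (1/2)(r+n) + (-3/2).
  a_n = [-1 a_{n-1} + 3 a_{n-2}] / D(n).
Since the indicial polynomial factors as (r - r_1)(r - r_2), D(n) = (r_1 + n - r_1)(r_1 + n - r_2) = n(n + 5/2).
Evaluating step by step (a_0 = 1):
  n = 1: D(1) = 1(1 + 5/2) = 7/2; numerator = -1(1) = -1; a_1 = (-1)/(7/2) = -2/7
  n = 2: D(2) = 2(2 + 5/2) = 9; numerator = -1(-2/7) + 3(1) = 23/7; a_2 = (23/7)/(9) = 23/63
  n = 3: D(3) = 3(3 + 5/2) = 33/2; numerator = -1(23/63) + 3(-2/7) = -11/9; a_3 = (-11/9)/(33/2) = -2/27
  n = 4: D(4) = 4(4 + 5/2) = 26; numerator = -1(-2/27) + 3(23/63) = 221/189; a_4 = (221/189)/(26) = 17/378
  n = 5: D(5) = 5(5 + 5/2) = 75/2; numerator = -1(17/378) + 3(-2/27) = -101/378; a_5 = (-101/378)/(75/2) = -101/14175

r = 3/2; a_0 = 1; a_1 = -2/7; a_2 = 23/63; a_3 = -2/27; a_4 = 17/378; a_5 = -101/14175


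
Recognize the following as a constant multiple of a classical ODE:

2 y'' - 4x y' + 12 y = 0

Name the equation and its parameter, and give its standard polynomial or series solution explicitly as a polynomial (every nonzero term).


All three coefficients share the factor 2; dividing through by 2 gives  y'' - 2x y' + 6 y = 0.
This matches the Hermite equation y'' - 2x y' + 2n y = 0 with 2n = 6, so n = 3; the polynomial solution is H_3(x).
With y = sum_k a_k x^k, matching x^k gives (k+2)(k+1) a_{k+2} = 2(k - n) a_k = 2(k - 3) a_k. The right side vanishes at k = 3, so the series with the parity of 3 terminates at degree 3.
Standard normalization: leading coefficient of H_n is 2^n, so a_3 = 2^3 = 8. Work downward with a_k = (k+1)(k+2) a_{k+2} / (2(k - n)):
  a_1 = (2)(3)(8) / (2(1 - 3)) = 48/(-4) = -12
Hence H_3(x) = 8 x^3 - 12 x.

H_3(x); series = 8 x^3 - 12 x


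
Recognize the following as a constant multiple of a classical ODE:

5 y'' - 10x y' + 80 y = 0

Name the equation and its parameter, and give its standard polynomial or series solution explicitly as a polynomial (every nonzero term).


All three coefficients share the factor 5; dividing through by 5 gives  y'' - 2x y' + 16 y = 0.
This matches the Hermite equation y'' - 2x y' + 2n y = 0 with 2n = 16, so n = 8; the polynomial solution is H_8(x).
With y = sum_k a_k x^k, matching x^k gives (k+2)(k+1) a_{k+2} = 2(k - n) a_k = 2(k - 8) a_k. The right side vanishes at k = 8, so the series with the parity of 8 terminates at degree 8.
Standard normalization: leading coefficient of H_n is 2^n, so a_8 = 2^8 = 256. Work downward with a_k = (k+1)(k+2) a_{k+2} / (2(k - n)):
  a_6 = (7)(8)(256) / (2(6 - 8)) = 14336/(-4) = -3584
  a_4 = (5)(6)(-3584) / (2(4 - 8)) = -107520/(-8) = 13440
  a_2 = (3)(4)(13440) / (2(2 - 8)) = 161280/(-12) = -13440
  a_0 = (1)(2)(-13440) / (2(0 - 8)) = -26880/(-16) = 1680
Hence H_8(x) = 256 x^8 - 3584 x^6 + 13440 x^4 - 13440 x^2 + 1680.

H_8(x); series = 256 x^8 - 3584 x^6 + 13440 x^4 - 13440 x^2 + 1680


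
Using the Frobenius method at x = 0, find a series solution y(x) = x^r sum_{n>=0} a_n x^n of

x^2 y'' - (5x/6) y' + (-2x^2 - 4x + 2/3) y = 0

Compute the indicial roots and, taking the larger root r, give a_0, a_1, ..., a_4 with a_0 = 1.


Write in Frobenius form y'' + (p(x)/x) y' + (q(x)/x^2) y = 0:
  p(x) = -5/6,  q(x) = -2x^2 - 4x + 2/3.
Indicial equation: r(r-1) + (-5/6) r + (2/3) = 0 -> roots r_1 = 4/3, r_2 = 1/2.
Take r = r_1 = 4/3. Let y(x) = x^r sum_{n>=0} a_n x^n with a_0 = 1.
Substitute y = x^r sum a_n x^n and match x^{r+n}. The recurrence is
  D(n) a_n - 4 a_{n-1} - 2 a_{n-2} = 0,  where D(n) = (r+n)(r+n-1) + (-5/6)(r+n) + (2/3).
  a_n = [4 a_{n-1} + 2 a_{n-2}] / D(n).
Since the indicial polynomial factors as (r - r_1)(r - r_2), D(n) = (r_1 + n - r_1)(r_1 + n - r_2) = n(n + 5/6).
Evaluating step by step (a_0 = 1):
  n = 1: D(1) = 1(1 + 5/6) = 11/6; numerator = 4(1) = 4; a_1 = (4)/(11/6) = 24/11
  n = 2: D(2) = 2(2 + 5/6) = 17/3; numerator = 4(24/11) + 2(1) = 118/11; a_2 = (118/11)/(17/3) = 354/187
  n = 3: D(3) = 3(3 + 5/6) = 23/2; numerator = 4(354/187) + 2(24/11) = 2232/187; a_3 = (2232/187)/(23/2) = 4464/4301
  n = 4: D(4) = 4(4 + 5/6) = 58/3; numerator = 4(4464/4301) + 2(354/187) = 34140/4301; a_4 = (34140/4301)/(58/3) = 51210/124729

r = 4/3; a_0 = 1; a_1 = 24/11; a_2 = 354/187; a_3 = 4464/4301; a_4 = 51210/124729


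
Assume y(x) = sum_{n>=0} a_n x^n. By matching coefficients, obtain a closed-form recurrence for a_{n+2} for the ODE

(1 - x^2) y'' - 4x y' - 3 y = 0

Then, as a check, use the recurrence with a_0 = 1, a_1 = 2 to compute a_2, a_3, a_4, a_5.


Substitute y = sum_n a_n x^n.
(1 - 1 x^2) y'' contributes (n+2)(n+1) a_{n+2} - n(n-1) a_n at x^n.
-4 x y'(x) contributes -4 n a_n at x^n.
-3 y(x) contributes -3 a_n at x^n.
Matching x^n: (n+2)(n+1) a_{n+2} + (-n(n-1) - 4 n - 3) a_n = 0.
Thus a_{n+2} = (n(n-1) + 4 n + 3) / ((n+1)(n+2)) * a_n.

Check with a_0 = 1, a_1 = 2 (apply the recurrence for n = 0, 1, 2, 3): a_0 = 1, a_1 = 2, a_2 = 3/2, a_3 = 7/3, a_4 = 13/8, a_5 = 49/20.

a_(n+2) = (n(n-1) + 4 n + 3) / ((n+1)(n+2)) * a_n; check: a_0 = 1, a_1 = 2, a_2 = 3/2, a_3 = 7/3, a_4 = 13/8, a_5 = 49/20


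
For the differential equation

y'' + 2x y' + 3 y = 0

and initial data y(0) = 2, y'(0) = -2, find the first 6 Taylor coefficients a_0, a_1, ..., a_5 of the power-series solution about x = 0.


Ansatz: y(x) = sum_{n>=0} a_n x^n, so y'(x) = sum_{n>=1} n a_n x^(n-1) and y''(x) = sum_{n>=2} n(n-1) a_n x^(n-2).
Substitute into P(x) y'' + Q(x) y' + R(x) y = 0 with P(x) = 1, Q(x) = 2x, R(x) = 3, and match powers of x.
Initial conditions: a_0 = 2, a_1 = -2.
Setting the coefficient of each power of x to zero and solving order by order (substituting the coefficients already found):
  x^0: 2 a_2 + 3 a_0 = 0  ->  2 a_2 = -3 a_0 = -6  ->  a_2 = -3
  x^1: 6 a_3 + 5 a_1 = 0  ->  6 a_3 = -5 a_1 = 10  ->  a_3 = 5/3
  x^2: 12 a_4 + 7 a_2 = 0  ->  12 a_4 = -7 a_2 = 21  ->  a_4 = 7/4
  x^3: 20 a_5 + 9 a_3 = 0  ->  20 a_5 = -9 a_3 = -15  ->  a_5 = -3/4
Truncated series: y(x) = 2 - 2 x - 3 x^2 + (5/3) x^3 + (7/4) x^4 - (3/4) x^5 + O(x^6).

a_0 = 2; a_1 = -2; a_2 = -3; a_3 = 5/3; a_4 = 7/4; a_5 = -3/4


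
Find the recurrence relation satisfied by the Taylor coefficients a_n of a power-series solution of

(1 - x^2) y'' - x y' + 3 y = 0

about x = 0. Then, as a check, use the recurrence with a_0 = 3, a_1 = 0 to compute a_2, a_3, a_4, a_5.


Substitute y = sum_n a_n x^n.
(1 - 1 x^2) y'' contributes (n+2)(n+1) a_{n+2} - n(n-1) a_n at x^n.
-x y'(x) contributes -n a_n at x^n.
3 y(x) contributes 3 a_n at x^n.
Matching x^n: (n+2)(n+1) a_{n+2} + (-n(n-1) - n + 3) a_n = 0.
Thus a_{n+2} = (n(n-1) + n - 3) / ((n+1)(n+2)) * a_n.

Check with a_0 = 3, a_1 = 0 (apply the recurrence for n = 0, 1, 2, 3): a_0 = 3, a_1 = 0, a_2 = -9/2, a_3 = 0, a_4 = -3/8, a_5 = 0.

a_(n+2) = (n(n-1) + n - 3) / ((n+1)(n+2)) * a_n; check: a_0 = 3, a_1 = 0, a_2 = -9/2, a_3 = 0, a_4 = -3/8, a_5 = 0


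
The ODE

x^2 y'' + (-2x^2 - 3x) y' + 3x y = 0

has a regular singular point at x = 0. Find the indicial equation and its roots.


Divide by x^2 to reach normal form y'' + P_1(x) y' + P_2(x) y = 0 with P_1(x) = -2 - 3/x and P_2(x) = 3/x.
x = 0 is a singular point because the y'-coefficient -2 - 3/x has a pole at x = 0 and the y-coefficient 3/x has a pole at x = 0.
It is a regular singular point because x P_1(x) = p(x) = -2x - 3 and x^2 P_2(x) = q(x) = 3x are polynomials, hence analytic at x = 0.
p(0) = -3,  q(0) = 0.
Indicial equation: r(r-1) + p(0) r + q(0) = 0, i.e. r^2 + (p(0) - 1) r + q(0) = 0, i.e. r^2 - 4 r = 0.
Discriminant: (-4)^2 - 4(0) = 16, so r = (4 ± 4)/2.
Solving: r_1 = 4, r_2 = 0.

indicial: r^2 - 4 r = 0; roots r_1 = 4, r_2 = 0


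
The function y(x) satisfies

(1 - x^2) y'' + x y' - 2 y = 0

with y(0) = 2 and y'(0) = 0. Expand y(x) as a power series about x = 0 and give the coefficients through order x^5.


Ansatz: y(x) = sum_{n>=0} a_n x^n, so y'(x) = sum_{n>=1} n a_n x^(n-1) and y''(x) = sum_{n>=2} n(n-1) a_n x^(n-2).
Substitute into P(x) y'' + Q(x) y' + R(x) y = 0 with P(x) = 1 - x^2, Q(x) = x, R(x) = -2, and match powers of x.
Initial conditions: a_0 = 2, a_1 = 0.
Setting the coefficient of each power of x to zero and solving order by order (substituting the coefficients already found):
  x^0: 2 a_2 - 2 a_0 = 0  ->  2 a_2 = 2 a_0 = 4  ->  a_2 = 2
  x^1: 6 a_3 - a_1 = 0  ->  6 a_3 = a_1 = 0  ->  a_3 = 0
  x^2: 12 a_4 - 2 a_2 = 0  ->  12 a_4 = 2 a_2 = 4  ->  a_4 = 1/3
  x^3: 20 a_5 - 5 a_3 = 0  ->  20 a_5 = 5 a_3 = 0  ->  a_5 = 0
Truncated series: y(x) = 2 + 2 x^2 + (1/3) x^4 + O(x^6).

a_0 = 2; a_1 = 0; a_2 = 2; a_3 = 0; a_4 = 1/3; a_5 = 0


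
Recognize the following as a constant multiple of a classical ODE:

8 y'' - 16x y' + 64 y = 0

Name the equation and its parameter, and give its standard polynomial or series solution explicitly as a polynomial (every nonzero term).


All three coefficients share the factor 8; dividing through by 8 gives  y'' - 2x y' + 8 y = 0.
This matches the Hermite equation y'' - 2x y' + 2n y = 0 with 2n = 8, so n = 4; the polynomial solution is H_4(x).
With y = sum_k a_k x^k, matching x^k gives (k+2)(k+1) a_{k+2} = 2(k - n) a_k = 2(k - 4) a_k. The right side vanishes at k = 4, so the series with the parity of 4 terminates at degree 4.
Standard normalization: leading coefficient of H_n is 2^n, so a_4 = 2^4 = 16. Work downward with a_k = (k+1)(k+2) a_{k+2} / (2(k - n)):
  a_2 = (3)(4)(16) / (2(2 - 4)) = 192/(-4) = -48
  a_0 = (1)(2)(-48) / (2(0 - 4)) = -96/(-8) = 12
Hence H_4(x) = 16 x^4 - 48 x^2 + 12.

H_4(x); series = 16 x^4 - 48 x^2 + 12


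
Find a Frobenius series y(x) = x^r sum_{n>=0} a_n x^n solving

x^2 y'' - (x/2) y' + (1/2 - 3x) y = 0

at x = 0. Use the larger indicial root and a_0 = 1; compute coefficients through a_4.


Write in Frobenius form y'' + (p(x)/x) y' + (q(x)/x^2) y = 0:
  p(x) = -1/2,  q(x) = 1/2 - 3x.
Indicial equation: r(r-1) + (-1/2) r + (1/2) = 0 -> roots r_1 = 1, r_2 = 1/2.
Take r = r_1 = 1. Let y(x) = x^r sum_{n>=0} a_n x^n with a_0 = 1.
Substitute y = x^r sum a_n x^n and match x^{r+n}. The recurrence is
  D(n) a_n - 3 a_{n-1} = 0,  where D(n) = (r+n)(r+n-1) + (-1/2)(r+n) + (1/2).
  a_n = 3 / D(n) * a_{n-1}.
Since the indicial polynomial factors as (r - r_1)(r - r_2), D(n) = (r_1 + n - r_1)(r_1 + n - r_2) = n(n + 1/2).
Evaluating step by step (a_0 = 1):
  n = 1: D(1) = 1(1 + 1/2) = 3/2; numerator = 3(1) = 3; a_1 = (3)/(3/2) = 2
  n = 2: D(2) = 2(2 + 1/2) = 5; numerator = 3(2) = 6; a_2 = (6)/(5) = 6/5
  n = 3: D(3) = 3(3 + 1/2) = 21/2; numerator = 3(6/5) = 18/5; a_3 = (18/5)/(21/2) = 12/35
  n = 4: D(4) = 4(4 + 1/2) = 18; numerator = 3(12/35) = 36/35; a_4 = (36/35)/(18) = 2/35

r = 1; a_0 = 1; a_1 = 2; a_2 = 6/5; a_3 = 12/35; a_4 = 2/35


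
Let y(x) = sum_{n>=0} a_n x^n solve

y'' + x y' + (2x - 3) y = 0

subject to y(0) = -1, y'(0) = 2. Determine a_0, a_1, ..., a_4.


Ansatz: y(x) = sum_{n>=0} a_n x^n, so y'(x) = sum_{n>=1} n a_n x^(n-1) and y''(x) = sum_{n>=2} n(n-1) a_n x^(n-2).
Substitute into P(x) y'' + Q(x) y' + R(x) y = 0 with P(x) = 1, Q(x) = x, R(x) = 2x - 3, and match powers of x.
Initial conditions: a_0 = -1, a_1 = 2.
Setting the coefficient of each power of x to zero and solving order by order (substituting the coefficients already found):
  x^0: 2 a_2 - 3 a_0 = 0  ->  2 a_2 = 3 a_0 = -3  ->  a_2 = -3/2
  x^1: 6 a_3 - 2 a_1 + 2 a_0 = 0  ->  6 a_3 = 2 a_1 - 2 a_0 = 6  ->  a_3 = 1
  x^2: 12 a_4 - a_2 + 2 a_1 = 0  ->  12 a_4 = a_2 - 2 a_1 = -11/2  ->  a_4 = -11/24
Truncated series: y(x) = -1 + 2 x - (3/2) x^2 + x^3 - (11/24) x^4 + O(x^5).

a_0 = -1; a_1 = 2; a_2 = -3/2; a_3 = 1; a_4 = -11/24


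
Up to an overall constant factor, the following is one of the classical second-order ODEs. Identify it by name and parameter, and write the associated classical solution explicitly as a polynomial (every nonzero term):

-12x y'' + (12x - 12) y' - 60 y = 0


All three coefficients share the factor -12; dividing through by -12 gives  x y'' + (1 - x) y' + 5 y = 0.
This matches the Laguerre equation x y'' + (1 - x) y' + n y = 0 with n = 5; the polynomial solution is L_5(x).
With y = sum_k a_k x^k, matching x^k gives (k+1)k a_{k+1} + (k+1) a_{k+1} - k a_k + n a_k = 0, i.e. (k+1)^2 a_{k+1} = (k - n) a_k = (k - 5) a_k. The right side vanishes at k = 5, so the series terminates at degree 5.
Standard normalization L_n(0) = 1 gives a_0 = 1. Work upward with a_{k+1} = (k - 5) a_k / (k+1)^2:
  a_1 = (0 - 5)(1) / 1^2 = -5/1 = -5
  a_2 = (1 - 5)(-5) / 2^2 = 20/4 = 5
  a_3 = (2 - 5)(5) / 3^2 = -15/9 = -5/3
  a_4 = (3 - 5)(-5/3) / 4^2 = (10/3)/16 = 5/24
  a_5 = (4 - 5)(5/24) / 5^2 = (-5/24)/25 = -1/120
Hence L_5(x) = -x^5/120 + 5 x^4/24 - 5 x^3/3 + 5 x^2 - 5 x + 1.

L_5(x); series = -x^5/120 + 5 x^4/24 - 5 x^3/3 + 5 x^2 - 5 x + 1


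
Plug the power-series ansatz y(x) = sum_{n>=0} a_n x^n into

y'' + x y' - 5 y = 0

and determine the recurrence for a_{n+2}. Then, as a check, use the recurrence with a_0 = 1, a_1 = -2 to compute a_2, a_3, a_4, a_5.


Substitute y = sum_n a_n x^n.
y''(x) has coefficient (n+2)(n+1) a_{n+2} at x^n;
x y'(x) has coefficient n a_n at x^n (shift);
-5 y(x) has coefficient -5 a_n at x^n.
Matching x^n: (n+2)(n+1) a_{n+2} + (n - 5) a_n = 0.
Thus a_{n+2} = (-n + 5) / ((n+1)(n+2)) * a_n.

Check with a_0 = 1, a_1 = -2 (apply the recurrence for n = 0, 1, 2, 3): a_0 = 1, a_1 = -2, a_2 = 5/2, a_3 = -4/3, a_4 = 5/8, a_5 = -2/15.

a_(n+2) = (-n + 5) / ((n+1)(n+2)) * a_n; check: a_0 = 1, a_1 = -2, a_2 = 5/2, a_3 = -4/3, a_4 = 5/8, a_5 = -2/15


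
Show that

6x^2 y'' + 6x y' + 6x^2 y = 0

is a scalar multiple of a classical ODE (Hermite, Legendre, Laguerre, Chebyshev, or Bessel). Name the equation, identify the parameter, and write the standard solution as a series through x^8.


All three coefficients share the factor 6; dividing through by 6 gives  x^2 y'' + x y' + x^2 y = 0.
This matches the Bessel equation x^2 y'' + x y' + (x^2 - nu^2) y = 0 with nu^2 = 0, so nu = 0; the solution bounded at x = 0 is J_0(x).
Frobenius at x = 0: indicial roots ±nu; for r = nu the recurrence k(k + 2nu) c_k = -c_{k-2} gives the standard series J_nu(x) = sum_{k>=0} (-1)^k / (k! (k+nu)!) (x/2)^(2k+nu). Evaluate the first 5 terms:
  k = 0: (-1)^0 / (0! * 0! * 2^0) x^0 = 1/(1*1*1) x^0 = (1) x^0
  k = 1: (-1)^1 / (1! * 1! * 2^2) x^2 = -1/(1*1*4) x^2 = (-1/4) x^2
  k = 2: (-1)^2 / (2! * 2! * 2^4) x^4 = 1/(2*2*16) x^4 = (1/64) x^4
  k = 3: (-1)^3 / (3! * 3! * 2^6) x^6 = -1/(6*6*64) x^6 = (-1/2304) x^6
  k = 4: (-1)^4 / (4! * 4! * 2^8) x^8 = 1/(24*24*256) x^8 = (1/147456) x^8
Hence J_0(x) = x^8/147456 - x^6/2304 + x^4/64 - x^2/4 + 1 + ....

J_0(x); series = x^8/147456 - x^6/2304 + x^4/64 - x^2/4 + 1


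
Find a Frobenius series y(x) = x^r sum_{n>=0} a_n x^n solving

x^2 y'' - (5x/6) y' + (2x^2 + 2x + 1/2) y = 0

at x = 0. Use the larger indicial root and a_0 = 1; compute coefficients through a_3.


Write in Frobenius form y'' + (p(x)/x) y' + (q(x)/x^2) y = 0:
  p(x) = -5/6,  q(x) = 2x^2 + 2x + 1/2.
Indicial equation: r(r-1) + (-5/6) r + (1/2) = 0 -> roots r_1 = 3/2, r_2 = 1/3.
Take r = r_1 = 3/2. Let y(x) = x^r sum_{n>=0} a_n x^n with a_0 = 1.
Substitute y = x^r sum a_n x^n and match x^{r+n}. The recurrence is
  D(n) a_n + 2 a_{n-1} + 2 a_{n-2} = 0,  where D(n) = (r+n)(r+n-1) + (-5/6)(r+n) + (1/2).
  a_n = [-2 a_{n-1} - 2 a_{n-2}] / D(n).
Since the indicial polynomial factors as (r - r_1)(r - r_2), D(n) = (r_1 + n - r_1)(r_1 + n - r_2) = n(n + 7/6).
Evaluating step by step (a_0 = 1):
  n = 1: D(1) = 1(1 + 7/6) = 13/6; numerator = -2(1) = -2; a_1 = (-2)/(13/6) = -12/13
  n = 2: D(2) = 2(2 + 7/6) = 19/3; numerator = -2(-12/13) - 2(1) = -2/13; a_2 = (-2/13)/(19/3) = -6/247
  n = 3: D(3) = 3(3 + 7/6) = 25/2; numerator = -2(-6/247) - 2(-12/13) = 36/19; a_3 = (36/19)/(25/2) = 72/475

r = 3/2; a_0 = 1; a_1 = -12/13; a_2 = -6/247; a_3 = 72/475


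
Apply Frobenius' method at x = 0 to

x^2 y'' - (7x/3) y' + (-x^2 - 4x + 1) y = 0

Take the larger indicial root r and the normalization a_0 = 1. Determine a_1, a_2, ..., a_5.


Write in Frobenius form y'' + (p(x)/x) y' + (q(x)/x^2) y = 0:
  p(x) = -7/3,  q(x) = -x^2 - 4x + 1.
Indicial equation: r(r-1) + (-7/3) r + (1) = 0 -> roots r_1 = 3, r_2 = 1/3.
Take r = r_1 = 3. Let y(x) = x^r sum_{n>=0} a_n x^n with a_0 = 1.
Substitute y = x^r sum a_n x^n and match x^{r+n}. The recurrence is
  D(n) a_n - 4 a_{n-1} - 1 a_{n-2} = 0,  where D(n) = (r+n)(r+n-1) + (-7/3)(r+n) + (1).
  a_n = [4 a_{n-1} + 1 a_{n-2}] / D(n).
Since the indicial polynomial factors as (r - r_1)(r - r_2), D(n) = (r_1 + n - r_1)(r_1 + n - r_2) = n(n + 8/3).
Evaluating step by step (a_0 = 1):
  n = 1: D(1) = 1(1 + 8/3) = 11/3; numerator = 4(1) = 4; a_1 = (4)/(11/3) = 12/11
  n = 2: D(2) = 2(2 + 8/3) = 28/3; numerator = 4(12/11) + 1(1) = 59/11; a_2 = (59/11)/(28/3) = 177/308
  n = 3: D(3) = 3(3 + 8/3) = 17; numerator = 4(177/308) + 1(12/11) = 261/77; a_3 = (261/77)/(17) = 261/1309
  n = 4: D(4) = 4(4 + 8/3) = 80/3; numerator = 4(261/1309) + 1(177/308) = 7185/5236; a_4 = (7185/5236)/(80/3) = 4311/83776
  n = 5: D(5) = 5(5 + 8/3) = 115/3; numerator = 4(4311/83776) + 1(261/1309) = 8487/20944; a_5 = (8487/20944)/(115/3) = 1107/104720

r = 3; a_0 = 1; a_1 = 12/11; a_2 = 177/308; a_3 = 261/1309; a_4 = 4311/83776; a_5 = 1107/104720


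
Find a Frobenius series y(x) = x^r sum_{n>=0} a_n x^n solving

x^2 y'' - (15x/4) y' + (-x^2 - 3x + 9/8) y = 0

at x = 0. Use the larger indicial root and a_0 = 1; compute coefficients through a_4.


Write in Frobenius form y'' + (p(x)/x) y' + (q(x)/x^2) y = 0:
  p(x) = -15/4,  q(x) = -x^2 - 3x + 9/8.
Indicial equation: r(r-1) + (-15/4) r + (9/8) = 0 -> roots r_1 = 9/2, r_2 = 1/4.
Take r = r_1 = 9/2. Let y(x) = x^r sum_{n>=0} a_n x^n with a_0 = 1.
Substitute y = x^r sum a_n x^n and match x^{r+n}. The recurrence is
  D(n) a_n - 3 a_{n-1} - 1 a_{n-2} = 0,  where D(n) = (r+n)(r+n-1) + (-15/4)(r+n) + (9/8).
  a_n = [3 a_{n-1} + 1 a_{n-2}] / D(n).
Since the indicial polynomial factors as (r - r_1)(r - r_2), D(n) = (r_1 + n - r_1)(r_1 + n - r_2) = n(n + 17/4).
Evaluating step by step (a_0 = 1):
  n = 1: D(1) = 1(1 + 17/4) = 21/4; numerator = 3(1) = 3; a_1 = (3)/(21/4) = 4/7
  n = 2: D(2) = 2(2 + 17/4) = 25/2; numerator = 3(4/7) + 1(1) = 19/7; a_2 = (19/7)/(25/2) = 38/175
  n = 3: D(3) = 3(3 + 17/4) = 87/4; numerator = 3(38/175) + 1(4/7) = 214/175; a_3 = (214/175)/(87/4) = 856/15225
  n = 4: D(4) = 4(4 + 17/4) = 33; numerator = 3(856/15225) + 1(38/175) = 1958/5075; a_4 = (1958/5075)/(33) = 178/15225

r = 9/2; a_0 = 1; a_1 = 4/7; a_2 = 38/175; a_3 = 856/15225; a_4 = 178/15225


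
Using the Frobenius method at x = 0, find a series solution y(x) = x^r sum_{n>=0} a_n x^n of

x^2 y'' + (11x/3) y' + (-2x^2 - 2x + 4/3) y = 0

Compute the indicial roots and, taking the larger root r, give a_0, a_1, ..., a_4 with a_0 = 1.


Write in Frobenius form y'' + (p(x)/x) y' + (q(x)/x^2) y = 0:
  p(x) = 11/3,  q(x) = -2x^2 - 2x + 4/3.
Indicial equation: r(r-1) + (11/3) r + (4/3) = 0 -> roots r_1 = -2/3, r_2 = -2.
Take r = r_1 = -2/3. Let y(x) = x^r sum_{n>=0} a_n x^n with a_0 = 1.
Substitute y = x^r sum a_n x^n and match x^{r+n}. The recurrence is
  D(n) a_n - 2 a_{n-1} - 2 a_{n-2} = 0,  where D(n) = (r+n)(r+n-1) + (11/3)(r+n) + (4/3).
  a_n = [2 a_{n-1} + 2 a_{n-2}] / D(n).
Since the indicial polynomial factors as (r - r_1)(r - r_2), D(n) = (r_1 + n - r_1)(r_1 + n - r_2) = n(n + 4/3).
Evaluating step by step (a_0 = 1):
  n = 1: D(1) = 1(1 + 4/3) = 7/3; numerator = 2(1) = 2; a_1 = (2)/(7/3) = 6/7
  n = 2: D(2) = 2(2 + 4/3) = 20/3; numerator = 2(6/7) + 2(1) = 26/7; a_2 = (26/7)/(20/3) = 39/70
  n = 3: D(3) = 3(3 + 4/3) = 13; numerator = 2(39/70) + 2(6/7) = 99/35; a_3 = (99/35)/(13) = 99/455
  n = 4: D(4) = 4(4 + 4/3) = 64/3; numerator = 2(99/455) + 2(39/70) = 141/91; a_4 = (141/91)/(64/3) = 423/5824

r = -2/3; a_0 = 1; a_1 = 6/7; a_2 = 39/70; a_3 = 99/455; a_4 = 423/5824


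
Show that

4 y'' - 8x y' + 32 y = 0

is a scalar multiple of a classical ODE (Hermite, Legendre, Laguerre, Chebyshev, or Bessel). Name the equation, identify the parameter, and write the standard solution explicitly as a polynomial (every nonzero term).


All three coefficients share the factor 4; dividing through by 4 gives  y'' - 2x y' + 8 y = 0.
This matches the Hermite equation y'' - 2x y' + 2n y = 0 with 2n = 8, so n = 4; the polynomial solution is H_4(x).
With y = sum_k a_k x^k, matching x^k gives (k+2)(k+1) a_{k+2} = 2(k - n) a_k = 2(k - 4) a_k. The right side vanishes at k = 4, so the series with the parity of 4 terminates at degree 4.
Standard normalization: leading coefficient of H_n is 2^n, so a_4 = 2^4 = 16. Work downward with a_k = (k+1)(k+2) a_{k+2} / (2(k - n)):
  a_2 = (3)(4)(16) / (2(2 - 4)) = 192/(-4) = -48
  a_0 = (1)(2)(-48) / (2(0 - 4)) = -96/(-8) = 12
Hence H_4(x) = 16 x^4 - 48 x^2 + 12.

H_4(x); series = 16 x^4 - 48 x^2 + 12


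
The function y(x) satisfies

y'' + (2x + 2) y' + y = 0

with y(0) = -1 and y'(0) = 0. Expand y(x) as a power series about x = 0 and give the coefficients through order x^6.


Ansatz: y(x) = sum_{n>=0} a_n x^n, so y'(x) = sum_{n>=1} n a_n x^(n-1) and y''(x) = sum_{n>=2} n(n-1) a_n x^(n-2).
Substitute into P(x) y'' + Q(x) y' + R(x) y = 0 with P(x) = 1, Q(x) = 2x + 2, R(x) = 1, and match powers of x.
Initial conditions: a_0 = -1, a_1 = 0.
Setting the coefficient of each power of x to zero and solving order by order (substituting the coefficients already found):
  x^0: 2 a_2 + 2 a_1 + a_0 = 0  ->  2 a_2 = -2 a_1 - a_0 = 1  ->  a_2 = 1/2
  x^1: 6 a_3 + 4 a_2 + 3 a_1 = 0  ->  6 a_3 = -4 a_2 - 3 a_1 = -2  ->  a_3 = -1/3
  x^2: 12 a_4 + 6 a_3 + 5 a_2 = 0  ->  12 a_4 = -6 a_3 - 5 a_2 = -1/2  ->  a_4 = -1/24
  x^3: 20 a_5 + 8 a_4 + 7 a_3 = 0  ->  20 a_5 = -8 a_4 - 7 a_3 = 8/3  ->  a_5 = 2/15
  x^4: 30 a_6 + 10 a_5 + 9 a_4 = 0  ->  30 a_6 = -10 a_5 - 9 a_4 = -23/24  ->  a_6 = -23/720
Truncated series: y(x) = -1 + (1/2) x^2 - (1/3) x^3 - (1/24) x^4 + (2/15) x^5 - (23/720) x^6 + O(x^7).

a_0 = -1; a_1 = 0; a_2 = 1/2; a_3 = -1/3; a_4 = -1/24; a_5 = 2/15; a_6 = -23/720


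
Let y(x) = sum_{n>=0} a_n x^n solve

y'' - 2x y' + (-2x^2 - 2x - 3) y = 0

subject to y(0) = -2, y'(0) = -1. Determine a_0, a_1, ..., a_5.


Ansatz: y(x) = sum_{n>=0} a_n x^n, so y'(x) = sum_{n>=1} n a_n x^(n-1) and y''(x) = sum_{n>=2} n(n-1) a_n x^(n-2).
Substitute into P(x) y'' + Q(x) y' + R(x) y = 0 with P(x) = 1, Q(x) = -2x, R(x) = -2x^2 - 2x - 3, and match powers of x.
Initial conditions: a_0 = -2, a_1 = -1.
Setting the coefficient of each power of x to zero and solving order by order (substituting the coefficients already found):
  x^0: 2 a_2 - 3 a_0 = 0  ->  2 a_2 = 3 a_0 = -6  ->  a_2 = -3
  x^1: 6 a_3 - 5 a_1 - 2 a_0 = 0  ->  6 a_3 = 5 a_1 + 2 a_0 = -9  ->  a_3 = -3/2
  x^2: 12 a_4 - 7 a_2 - 2 a_1 - 2 a_0 = 0  ->  12 a_4 = 7 a_2 + 2 a_1 + 2 a_0 = -27  ->  a_4 = -9/4
  x^3: 20 a_5 - 9 a_3 - 2 a_2 - 2 a_1 = 0  ->  20 a_5 = 9 a_3 + 2 a_2 + 2 a_1 = -43/2  ->  a_5 = -43/40
Truncated series: y(x) = -2 - x - 3 x^2 - (3/2) x^3 - (9/4) x^4 - (43/40) x^5 + O(x^6).

a_0 = -2; a_1 = -1; a_2 = -3; a_3 = -3/2; a_4 = -9/4; a_5 = -43/40


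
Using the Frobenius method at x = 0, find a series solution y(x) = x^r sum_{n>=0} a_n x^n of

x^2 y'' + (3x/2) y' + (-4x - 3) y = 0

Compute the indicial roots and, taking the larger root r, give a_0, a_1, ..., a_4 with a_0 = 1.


Write in Frobenius form y'' + (p(x)/x) y' + (q(x)/x^2) y = 0:
  p(x) = 3/2,  q(x) = -4x - 3.
Indicial equation: r(r-1) + (3/2) r + (-3) = 0 -> roots r_1 = 3/2, r_2 = -2.
Take r = r_1 = 3/2. Let y(x) = x^r sum_{n>=0} a_n x^n with a_0 = 1.
Substitute y = x^r sum a_n x^n and match x^{r+n}. The recurrence is
  D(n) a_n - 4 a_{n-1} = 0,  where D(n) = (r+n)(r+n-1) + (3/2)(r+n) + (-3).
  a_n = 4 / D(n) * a_{n-1}.
Since the indicial polynomial factors as (r - r_1)(r - r_2), D(n) = (r_1 + n - r_1)(r_1 + n - r_2) = n(n + 7/2).
Evaluating step by step (a_0 = 1):
  n = 1: D(1) = 1(1 + 7/2) = 9/2; numerator = 4(1) = 4; a_1 = (4)/(9/2) = 8/9
  n = 2: D(2) = 2(2 + 7/2) = 11; numerator = 4(8/9) = 32/9; a_2 = (32/9)/(11) = 32/99
  n = 3: D(3) = 3(3 + 7/2) = 39/2; numerator = 4(32/99) = 128/99; a_3 = (128/99)/(39/2) = 256/3861
  n = 4: D(4) = 4(4 + 7/2) = 30; numerator = 4(256/3861) = 1024/3861; a_4 = (1024/3861)/(30) = 512/57915

r = 3/2; a_0 = 1; a_1 = 8/9; a_2 = 32/99; a_3 = 256/3861; a_4 = 512/57915


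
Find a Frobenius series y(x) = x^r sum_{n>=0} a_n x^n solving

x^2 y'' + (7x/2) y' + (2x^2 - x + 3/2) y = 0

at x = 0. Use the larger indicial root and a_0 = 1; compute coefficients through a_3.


Write in Frobenius form y'' + (p(x)/x) y' + (q(x)/x^2) y = 0:
  p(x) = 7/2,  q(x) = 2x^2 - x + 3/2.
Indicial equation: r(r-1) + (7/2) r + (3/2) = 0 -> roots r_1 = -1, r_2 = -3/2.
Take r = r_1 = -1. Let y(x) = x^r sum_{n>=0} a_n x^n with a_0 = 1.
Substitute y = x^r sum a_n x^n and match x^{r+n}. The recurrence is
  D(n) a_n - 1 a_{n-1} + 2 a_{n-2} = 0,  where D(n) = (r+n)(r+n-1) + (7/2)(r+n) + (3/2).
  a_n = [1 a_{n-1} - 2 a_{n-2}] / D(n).
Since the indicial polynomial factors as (r - r_1)(r - r_2), D(n) = (r_1 + n - r_1)(r_1 + n - r_2) = n(n + 1/2).
Evaluating step by step (a_0 = 1):
  n = 1: D(1) = 1(1 + 1/2) = 3/2; numerator = 1(1) = 1; a_1 = (1)/(3/2) = 2/3
  n = 2: D(2) = 2(2 + 1/2) = 5; numerator = 1(2/3) - 2(1) = -4/3; a_2 = (-4/3)/(5) = -4/15
  n = 3: D(3) = 3(3 + 1/2) = 21/2; numerator = 1(-4/15) - 2(2/3) = -8/5; a_3 = (-8/5)/(21/2) = -16/105

r = -1; a_0 = 1; a_1 = 2/3; a_2 = -4/15; a_3 = -16/105


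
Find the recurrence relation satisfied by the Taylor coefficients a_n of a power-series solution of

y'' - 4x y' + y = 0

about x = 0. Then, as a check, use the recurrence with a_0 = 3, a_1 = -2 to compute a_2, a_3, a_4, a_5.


Substitute y = sum_n a_n x^n.
y''(x) has coefficient (n+2)(n+1) a_{n+2} at x^n;
-4 x y'(x) has coefficient -4 n a_n at x^n (shift);
y(x) has coefficient 1 a_n at x^n.
Matching x^n: (n+2)(n+1) a_{n+2} + (-4n + 1) a_n = 0.
Thus a_{n+2} = (4n - 1) / ((n+1)(n+2)) * a_n.

Check with a_0 = 3, a_1 = -2 (apply the recurrence for n = 0, 1, 2, 3): a_0 = 3, a_1 = -2, a_2 = -3/2, a_3 = -1, a_4 = -7/8, a_5 = -11/20.

a_(n+2) = (4n - 1) / ((n+1)(n+2)) * a_n; check: a_0 = 3, a_1 = -2, a_2 = -3/2, a_3 = -1, a_4 = -7/8, a_5 = -11/20


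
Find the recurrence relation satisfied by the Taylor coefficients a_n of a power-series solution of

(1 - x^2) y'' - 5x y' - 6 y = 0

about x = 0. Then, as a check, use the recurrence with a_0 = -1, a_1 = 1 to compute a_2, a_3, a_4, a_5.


Substitute y = sum_n a_n x^n.
(1 - 1 x^2) y'' contributes (n+2)(n+1) a_{n+2} - n(n-1) a_n at x^n.
-5 x y'(x) contributes -5 n a_n at x^n.
-6 y(x) contributes -6 a_n at x^n.
Matching x^n: (n+2)(n+1) a_{n+2} + (-n(n-1) - 5 n - 6) a_n = 0.
Thus a_{n+2} = (n(n-1) + 5 n + 6) / ((n+1)(n+2)) * a_n.

Check with a_0 = -1, a_1 = 1 (apply the recurrence for n = 0, 1, 2, 3): a_0 = -1, a_1 = 1, a_2 = -3, a_3 = 11/6, a_4 = -9/2, a_5 = 99/40.

a_(n+2) = (n(n-1) + 5 n + 6) / ((n+1)(n+2)) * a_n; check: a_0 = -1, a_1 = 1, a_2 = -3, a_3 = 11/6, a_4 = -9/2, a_5 = 99/40


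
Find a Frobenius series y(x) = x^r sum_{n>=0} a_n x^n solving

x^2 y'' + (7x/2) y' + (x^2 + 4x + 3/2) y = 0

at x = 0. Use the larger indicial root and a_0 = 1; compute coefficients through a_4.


Write in Frobenius form y'' + (p(x)/x) y' + (q(x)/x^2) y = 0:
  p(x) = 7/2,  q(x) = x^2 + 4x + 3/2.
Indicial equation: r(r-1) + (7/2) r + (3/2) = 0 -> roots r_1 = -1, r_2 = -3/2.
Take r = r_1 = -1. Let y(x) = x^r sum_{n>=0} a_n x^n with a_0 = 1.
Substitute y = x^r sum a_n x^n and match x^{r+n}. The recurrence is
  D(n) a_n + 4 a_{n-1} + 1 a_{n-2} = 0,  where D(n) = (r+n)(r+n-1) + (7/2)(r+n) + (3/2).
  a_n = [-4 a_{n-1} - 1 a_{n-2}] / D(n).
Since the indicial polynomial factors as (r - r_1)(r - r_2), D(n) = (r_1 + n - r_1)(r_1 + n - r_2) = n(n + 1/2).
Evaluating step by step (a_0 = 1):
  n = 1: D(1) = 1(1 + 1/2) = 3/2; numerator = -4(1) = -4; a_1 = (-4)/(3/2) = -8/3
  n = 2: D(2) = 2(2 + 1/2) = 5; numerator = -4(-8/3) - 1(1) = 29/3; a_2 = (29/3)/(5) = 29/15
  n = 3: D(3) = 3(3 + 1/2) = 21/2; numerator = -4(29/15) - 1(-8/3) = -76/15; a_3 = (-76/15)/(21/2) = -152/315
  n = 4: D(4) = 4(4 + 1/2) = 18; numerator = -4(-152/315) - 1(29/15) = -1/315; a_4 = (-1/315)/(18) = -1/5670

r = -1; a_0 = 1; a_1 = -8/3; a_2 = 29/15; a_3 = -152/315; a_4 = -1/5670


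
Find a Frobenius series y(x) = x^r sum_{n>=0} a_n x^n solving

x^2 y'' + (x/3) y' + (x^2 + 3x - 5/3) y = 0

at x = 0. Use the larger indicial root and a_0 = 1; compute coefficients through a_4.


Write in Frobenius form y'' + (p(x)/x) y' + (q(x)/x^2) y = 0:
  p(x) = 1/3,  q(x) = x^2 + 3x - 5/3.
Indicial equation: r(r-1) + (1/3) r + (-5/3) = 0 -> roots r_1 = 5/3, r_2 = -1.
Take r = r_1 = 5/3. Let y(x) = x^r sum_{n>=0} a_n x^n with a_0 = 1.
Substitute y = x^r sum a_n x^n and match x^{r+n}. The recurrence is
  D(n) a_n + 3 a_{n-1} + 1 a_{n-2} = 0,  where D(n) = (r+n)(r+n-1) + (1/3)(r+n) + (-5/3).
  a_n = [-3 a_{n-1} - 1 a_{n-2}] / D(n).
Since the indicial polynomial factors as (r - r_1)(r - r_2), D(n) = (r_1 + n - r_1)(r_1 + n - r_2) = n(n + 8/3).
Evaluating step by step (a_0 = 1):
  n = 1: D(1) = 1(1 + 8/3) = 11/3; numerator = -3(1) = -3; a_1 = (-3)/(11/3) = -9/11
  n = 2: D(2) = 2(2 + 8/3) = 28/3; numerator = -3(-9/11) - 1(1) = 16/11; a_2 = (16/11)/(28/3) = 12/77
  n = 3: D(3) = 3(3 + 8/3) = 17; numerator = -3(12/77) - 1(-9/11) = 27/77; a_3 = (27/77)/(17) = 27/1309
  n = 4: D(4) = 4(4 + 8/3) = 80/3; numerator = -3(27/1309) - 1(12/77) = -285/1309; a_4 = (-285/1309)/(80/3) = -171/20944

r = 5/3; a_0 = 1; a_1 = -9/11; a_2 = 12/77; a_3 = 27/1309; a_4 = -171/20944


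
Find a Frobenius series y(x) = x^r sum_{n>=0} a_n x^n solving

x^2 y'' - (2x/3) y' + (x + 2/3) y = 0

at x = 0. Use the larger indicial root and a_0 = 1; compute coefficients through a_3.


Write in Frobenius form y'' + (p(x)/x) y' + (q(x)/x^2) y = 0:
  p(x) = -2/3,  q(x) = x + 2/3.
Indicial equation: r(r-1) + (-2/3) r + (2/3) = 0 -> roots r_1 = 1, r_2 = 2/3.
Take r = r_1 = 1. Let y(x) = x^r sum_{n>=0} a_n x^n with a_0 = 1.
Substitute y = x^r sum a_n x^n and match x^{r+n}. The recurrence is
  D(n) a_n + 1 a_{n-1} = 0,  where D(n) = (r+n)(r+n-1) + (-2/3)(r+n) + (2/3).
  a_n = -1 / D(n) * a_{n-1}.
Since the indicial polynomial factors as (r - r_1)(r - r_2), D(n) = (r_1 + n - r_1)(r_1 + n - r_2) = n(n + 1/3).
Evaluating step by step (a_0 = 1):
  n = 1: D(1) = 1(1 + 1/3) = 4/3; numerator = -1(1) = -1; a_1 = (-1)/(4/3) = -3/4
  n = 2: D(2) = 2(2 + 1/3) = 14/3; numerator = -1(-3/4) = 3/4; a_2 = (3/4)/(14/3) = 9/56
  n = 3: D(3) = 3(3 + 1/3) = 10; numerator = -1(9/56) = -9/56; a_3 = (-9/56)/(10) = -9/560

r = 1; a_0 = 1; a_1 = -3/4; a_2 = 9/56; a_3 = -9/560


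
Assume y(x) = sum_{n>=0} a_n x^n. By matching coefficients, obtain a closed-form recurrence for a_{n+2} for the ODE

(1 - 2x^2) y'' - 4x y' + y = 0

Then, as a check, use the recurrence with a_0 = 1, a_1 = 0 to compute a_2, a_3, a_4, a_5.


Substitute y = sum_n a_n x^n.
(1 - 2 x^2) y'' contributes (n+2)(n+1) a_{n+2} - 2 n(n-1) a_n at x^n.
-4 x y'(x) contributes -4 n a_n at x^n.
y(x) contributes 1 a_n at x^n.
Matching x^n: (n+2)(n+1) a_{n+2} + (-2 n(n-1) - 4 n + 1) a_n = 0.
Thus a_{n+2} = (2 n(n-1) + 4 n - 1) / ((n+1)(n+2)) * a_n.

Check with a_0 = 1, a_1 = 0 (apply the recurrence for n = 0, 1, 2, 3): a_0 = 1, a_1 = 0, a_2 = -1/2, a_3 = 0, a_4 = -11/24, a_5 = 0.

a_(n+2) = (2 n(n-1) + 4 n - 1) / ((n+1)(n+2)) * a_n; check: a_0 = 1, a_1 = 0, a_2 = -1/2, a_3 = 0, a_4 = -11/24, a_5 = 0


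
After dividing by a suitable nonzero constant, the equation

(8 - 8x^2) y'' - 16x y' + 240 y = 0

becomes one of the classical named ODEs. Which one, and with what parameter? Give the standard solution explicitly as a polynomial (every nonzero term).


All three coefficients share the factor 8; dividing through by 8 gives  (1 - x^2) y'' - 2x y' + 30 y = 0.
This matches the Legendre equation (1 - x^2) y'' - 2x y' + n(n+1) y = 0 (note the -2x y' term) with n(n+1) = 30, so n = 5; the polynomial solution is P_5(x).
With y = sum_k a_k x^k, matching x^k gives (k+2)(k+1) a_{k+2} = [k(k+1) - n(n+1)] a_k = (k - 5)(k + 6) a_k. The right side vanishes at k = 5, so the series with the parity of 5 terminates at degree 5.
Standard normalization (P_n(1) = 1): leading coefficient (2n)!/(2^n (n!)^2) = 3628800/(32*14400) = 63/8, so a_5 = 63/8. Work downward with a_k = (k+1)(k+2) a_{k+2} / ((k - 5)(k + 6)):
  a_3 = (4)(5)(63/8) / ((3 - 5)(3 + 6)) = (315/2)/(-18) = -35/4
  a_1 = (2)(3)(-35/4) / ((1 - 5)(1 + 6)) = (-105/2)/(-28) = 15/8
Hence P_5(x) = 63 x^5/8 - 35 x^3/4 + 15 x/8.

P_5(x); series = 63 x^5/8 - 35 x^3/4 + 15 x/8


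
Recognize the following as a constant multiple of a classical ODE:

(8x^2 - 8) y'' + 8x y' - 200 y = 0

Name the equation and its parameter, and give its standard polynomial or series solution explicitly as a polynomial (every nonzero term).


All three coefficients share the factor -8; dividing through by -8 gives  (1 - x^2) y'' - x y' + 25 y = 0.
This matches the Chebyshev equation (1 - x^2) y'' - x y' + n^2 y = 0 (note the -x y' term, not -2x y') with n^2 = 25, so n = 5; the polynomial solution is T_5(x).
With y = sum_k a_k x^k, matching x^k gives (k+2)(k+1) a_{k+2} = (k^2 - n^2) a_k = (k - 5)(k + 5) a_k. The right side vanishes at k = 5, so the series with the parity of 5 terminates at degree 5.
Standard normalization: leading coefficient of T_n is 2^(n-1), so a_5 = 2^4 = 16. Work downward with a_k = (k+1)(k+2) a_{k+2} / ((k - 5)(k + 5)):
  a_3 = (4)(5)(16) / ((3 - 5)(3 + 5)) = 320/(-16) = -20
  a_1 = (2)(3)(-20) / ((1 - 5)(1 + 5)) = -120/(-24) = 5
Hence T_5(x) = 16 x^5 - 20 x^3 + 5 x.

T_5(x); series = 16 x^5 - 20 x^3 + 5 x
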